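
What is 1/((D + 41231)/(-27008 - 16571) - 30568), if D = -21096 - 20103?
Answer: -43579/1332122904 ≈ -3.2714e-5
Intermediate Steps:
D = -41199
1/((D + 41231)/(-27008 - 16571) - 30568) = 1/((-41199 + 41231)/(-27008 - 16571) - 30568) = 1/(32/(-43579) - 30568) = 1/(32*(-1/43579) - 30568) = 1/(-32/43579 - 30568) = 1/(-1332122904/43579) = -43579/1332122904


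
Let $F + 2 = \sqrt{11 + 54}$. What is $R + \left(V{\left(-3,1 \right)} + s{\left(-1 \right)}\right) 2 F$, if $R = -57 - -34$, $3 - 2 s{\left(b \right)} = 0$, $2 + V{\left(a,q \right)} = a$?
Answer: $-9 - 7 \sqrt{65} \approx -65.436$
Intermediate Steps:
$V{\left(a,q \right)} = -2 + a$
$s{\left(b \right)} = \frac{3}{2}$ ($s{\left(b \right)} = \frac{3}{2} - 0 = \frac{3}{2} + 0 = \frac{3}{2}$)
$F = -2 + \sqrt{65}$ ($F = -2 + \sqrt{11 + 54} = -2 + \sqrt{65} \approx 6.0623$)
$R = -23$ ($R = -57 + 34 = -23$)
$R + \left(V{\left(-3,1 \right)} + s{\left(-1 \right)}\right) 2 F = -23 + \left(\left(-2 - 3\right) + \frac{3}{2}\right) 2 \left(-2 + \sqrt{65}\right) = -23 + \left(-5 + \frac{3}{2}\right) 2 \left(-2 + \sqrt{65}\right) = -23 + \left(- \frac{7}{2}\right) 2 \left(-2 + \sqrt{65}\right) = -23 - 7 \left(-2 + \sqrt{65}\right) = -23 + \left(14 - 7 \sqrt{65}\right) = -9 - 7 \sqrt{65}$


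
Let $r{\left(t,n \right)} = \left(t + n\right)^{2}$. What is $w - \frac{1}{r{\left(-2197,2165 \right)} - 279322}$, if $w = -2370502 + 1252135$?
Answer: $- \frac{311239299365}{278298} \approx -1.1184 \cdot 10^{6}$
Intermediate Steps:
$r{\left(t,n \right)} = \left(n + t\right)^{2}$
$w = -1118367$
$w - \frac{1}{r{\left(-2197,2165 \right)} - 279322} = -1118367 - \frac{1}{\left(2165 - 2197\right)^{2} - 279322} = -1118367 - \frac{1}{\left(-32\right)^{2} - 279322} = -1118367 - \frac{1}{1024 - 279322} = -1118367 - \frac{1}{-278298} = -1118367 - - \frac{1}{278298} = -1118367 + \frac{1}{278298} = - \frac{311239299365}{278298}$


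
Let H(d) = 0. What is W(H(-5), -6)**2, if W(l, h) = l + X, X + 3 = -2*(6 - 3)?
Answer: 81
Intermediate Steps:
X = -9 (X = -3 - 2*(6 - 3) = -3 - 2*3 = -3 - 6 = -9)
W(l, h) = -9 + l (W(l, h) = l - 9 = -9 + l)
W(H(-5), -6)**2 = (-9 + 0)**2 = (-9)**2 = 81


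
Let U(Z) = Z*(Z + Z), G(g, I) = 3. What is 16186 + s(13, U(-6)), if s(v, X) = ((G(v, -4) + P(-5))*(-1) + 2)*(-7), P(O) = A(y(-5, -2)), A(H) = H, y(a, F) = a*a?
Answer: 16368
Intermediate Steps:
y(a, F) = a²
P(O) = 25 (P(O) = (-5)² = 25)
U(Z) = 2*Z² (U(Z) = Z*(2*Z) = 2*Z²)
s(v, X) = 182 (s(v, X) = ((3 + 25)*(-1) + 2)*(-7) = (28*(-1) + 2)*(-7) = (-28 + 2)*(-7) = -26*(-7) = 182)
16186 + s(13, U(-6)) = 16186 + 182 = 16368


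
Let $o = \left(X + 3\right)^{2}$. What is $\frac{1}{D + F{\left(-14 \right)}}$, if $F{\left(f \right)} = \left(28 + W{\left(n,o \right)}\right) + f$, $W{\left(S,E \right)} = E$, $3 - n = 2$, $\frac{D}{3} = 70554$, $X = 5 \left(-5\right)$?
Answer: $\frac{1}{212160} \approx 4.7134 \cdot 10^{-6}$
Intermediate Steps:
$X = -25$
$D = 211662$ ($D = 3 \cdot 70554 = 211662$)
$n = 1$ ($n = 3 - 2 = 1$)
$o = 484$ ($o = \left(-25 + 3\right)^{2} = \left(-22\right)^{2} = 484$)
$F{\left(f \right)} = 512 + f$ ($F{\left(f \right)} = \left(28 + 484\right) + f = 512 + f$)
$\frac{1}{D + F{\left(-14 \right)}} = \frac{1}{211662 + \left(512 - 14\right)} = \frac{1}{211662 + 498} = \frac{1}{212160}$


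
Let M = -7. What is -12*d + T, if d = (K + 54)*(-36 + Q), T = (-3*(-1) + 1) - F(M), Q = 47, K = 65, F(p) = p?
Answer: -15697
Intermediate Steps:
T = 11 (T = (-3*(-1) + 1) - 1*(-7) = (3 + 1) + 7 = 4 + 7 = 11)
d = 1309 (d = (65 + 54)*(-36 + 47) = 119*11 = 1309)
-12*d + T = -12*1309 + 11 = -15708 + 11 = -15697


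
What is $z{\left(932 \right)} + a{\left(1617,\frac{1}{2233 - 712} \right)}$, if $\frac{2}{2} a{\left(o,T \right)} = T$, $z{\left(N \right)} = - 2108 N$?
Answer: $- \frac{2988241775}{1521} \approx -1.9647 \cdot 10^{6}$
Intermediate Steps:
$a{\left(o,T \right)} = T$
$z{\left(932 \right)} + a{\left(1617,\frac{1}{2233 - 712} \right)} = \left(-2108\right) 932 + \frac{1}{2233 - 712} = -1964656 + \frac{1}{1521} = - \frac{2988241775}{1521}$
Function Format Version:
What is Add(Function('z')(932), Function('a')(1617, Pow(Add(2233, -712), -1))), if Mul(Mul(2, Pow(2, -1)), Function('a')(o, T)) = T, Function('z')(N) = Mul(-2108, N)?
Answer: Rational(-2988241775, 1521) ≈ -1.9647e+6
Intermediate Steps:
Function('a')(o, T) = T
Add(Function('z')(932), Function('a')(1617, Pow(Add(2233, -712), -1))) = Add(Mul(-2108, 932), Pow(Add(2233, -712), -1)) = Add(-1964656, Pow(1521, -1)) = Add(-1964656, Rational(1, 1521)) = Rational(-2988241775, 1521)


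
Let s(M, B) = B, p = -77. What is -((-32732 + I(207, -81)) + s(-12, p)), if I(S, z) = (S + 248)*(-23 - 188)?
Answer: 128814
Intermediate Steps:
I(S, z) = -52328 - 211*S (I(S, z) = (248 + S)*(-211) = -52328 - 211*S)
-((-32732 + I(207, -81)) + s(-12, p)) = -((-32732 + (-52328 - 211*207)) - 77) = -((-32732 + (-52328 - 43677)) - 77) = -((-32732 - 96005) - 77) = -(-128737 - 77) = -1*(-128814) = 128814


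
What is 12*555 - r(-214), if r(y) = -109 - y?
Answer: 6555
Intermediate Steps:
12*555 - r(-214) = 12*555 - (-109 - 1*(-214)) = 6660 - (-109 + 214) = 6660 - 1*105 = 6660 - 105 = 6555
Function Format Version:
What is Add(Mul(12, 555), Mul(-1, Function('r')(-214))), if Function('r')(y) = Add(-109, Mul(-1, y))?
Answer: 6555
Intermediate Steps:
Add(Mul(12, 555), Mul(-1, Function('r')(-214))) = Add(Mul(12, 555), Mul(-1, Add(-109, Mul(-1, -214)))) = Add(6660, Mul(-1, Add(-109, 214))) = Add(6660, Mul(-1, 105)) = Add(6660, -105) = 6555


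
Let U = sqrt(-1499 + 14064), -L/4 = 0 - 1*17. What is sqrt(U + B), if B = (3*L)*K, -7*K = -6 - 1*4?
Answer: sqrt(14280 + 49*sqrt(12565))/7 ≈ 20.088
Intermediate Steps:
L = 68 (L = -4*(0 - 1*17) = -4*(0 - 17) = -4*(-17) = 68)
K = 10/7 (K = -(-6 - 1*4)/7 = -(-6 - 4)/7 = -1/7*(-10) = 10/7 ≈ 1.4286)
U = sqrt(12565) ≈ 112.09
B = 2040/7 (B = (3*68)*(10/7) = 204*(10/7) = 2040/7 ≈ 291.43)
sqrt(U + B) = sqrt(sqrt(12565) + 2040/7) = sqrt(2040/7 + sqrt(12565))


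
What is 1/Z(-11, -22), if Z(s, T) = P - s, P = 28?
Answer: 1/39 ≈ 0.025641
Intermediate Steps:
Z(s, T) = 28 - s
1/Z(-11, -22) = 1/(28 - 1*(-11)) = 1/(28 + 11) = 1/39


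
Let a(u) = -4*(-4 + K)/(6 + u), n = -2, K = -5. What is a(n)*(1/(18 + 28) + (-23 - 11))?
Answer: -14067/46 ≈ -305.80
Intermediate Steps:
a(u) = 36/(6 + u) (a(u) = -4*(-4 - 5)/(6 + u) = -(-36)/(6 + u) = 36/(6 + u))
a(n)*(1/(18 + 28) + (-23 - 11)) = (36/(6 - 2))*(1/(18 + 28) + (-23 - 11)) = (36/4)*(1/46 - 34) = (36*(1/4))*(1/46 - 34) = 9*(-1563/46) = -14067/46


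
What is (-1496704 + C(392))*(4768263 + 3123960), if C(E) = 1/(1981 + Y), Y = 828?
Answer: -33180811740082305/2809 ≈ -1.1812e+13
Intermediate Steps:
C(E) = 1/2809 (C(E) = 1/(1981 + 828) = 1/2809)
(-1496704 + C(392))*(4768263 + 3123960) = (-1496704 + 1/2809)*(4768263 + 3123960) = -4204241535/2809*7892223 = -33180811740082305/2809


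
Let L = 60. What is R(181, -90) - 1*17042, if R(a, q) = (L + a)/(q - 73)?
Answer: -2778087/163 ≈ -17043.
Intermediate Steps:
R(a, q) = (60 + a)/(-73 + q) (R(a, q) = (60 + a)/(q - 73) = (60 + a)/(-73 + q))
R(181, -90) - 1*17042 = (60 + 181)/(-73 - 90) - 1*17042 = 241/(-163) - 17042 = -1/163*241 - 17042 = -241/163 - 17042 = -2778087/163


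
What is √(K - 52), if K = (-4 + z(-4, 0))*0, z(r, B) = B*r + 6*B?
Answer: 2*I*√13 ≈ 7.2111*I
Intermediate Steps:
z(r, B) = 6*B + B*r
K = 0 (K = (-4 + 0*(6 - 4))*0 = (-4 + 0*2)*0 = (-4 + 0)*0 = -4*0 = 0)
√(K - 52) = √(0 - 52) = √(-52) = 2*I*√13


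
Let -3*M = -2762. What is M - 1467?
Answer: -1639/3 ≈ -546.33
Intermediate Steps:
M = 2762/3 (M = -⅓*(-2762) = 2762/3 ≈ 920.67)
M - 1467 = 2762/3 - 1467 = -1639/3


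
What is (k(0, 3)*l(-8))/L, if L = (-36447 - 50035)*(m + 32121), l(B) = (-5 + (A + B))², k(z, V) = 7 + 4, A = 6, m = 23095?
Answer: -7/62015456 ≈ -1.1288e-7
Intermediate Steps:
k(z, V) = 11
l(B) = (1 + B)² (l(B) = (-5 + (6 + B))² = (1 + B)²)
L = -4775190112 (L = (-36447 - 50035)*(23095 + 32121) = -86482*55216 = -4775190112)
(k(0, 3)*l(-8))/L = (11*(1 - 8)²)/(-4775190112) = (11*(-7)²)*(-1/4775190112) = (11*49)*(-1/4775190112) = 539*(-1/4775190112) = -7/62015456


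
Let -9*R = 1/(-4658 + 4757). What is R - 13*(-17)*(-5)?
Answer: -984556/891 ≈ -1105.0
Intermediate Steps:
R = -1/891 (R = -1/(9*(-4658 + 4757)) = -1/9/99 = -1/9*1/99 = -1/891 ≈ -0.0011223)
R - 13*(-17)*(-5) = -1/891 - 13*(-17)*(-5) = -1/891 - (-221)*(-5) = -1/891 - 1*1105 = -1/891 - 1105 = -984556/891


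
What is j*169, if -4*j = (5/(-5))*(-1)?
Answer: -169/4 ≈ -42.250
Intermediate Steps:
j = -¼ (j = -5/(-5)*(-1)/4 = -5*(-⅕)*(-1)/4 = -(-1)*(-1)/4 = -¼*1 = -¼ ≈ -0.25000)
j*169 = -¼*169 = -169/4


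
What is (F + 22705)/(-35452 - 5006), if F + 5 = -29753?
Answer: 2351/13486 ≈ 0.17433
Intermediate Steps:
F = -29758 (F = -5 - 29753 = -29758)
(F + 22705)/(-35452 - 5006) = (-29758 + 22705)/(-35452 - 5006) = -7053/(-40458) = -7053*(-1/40458) = 2351/13486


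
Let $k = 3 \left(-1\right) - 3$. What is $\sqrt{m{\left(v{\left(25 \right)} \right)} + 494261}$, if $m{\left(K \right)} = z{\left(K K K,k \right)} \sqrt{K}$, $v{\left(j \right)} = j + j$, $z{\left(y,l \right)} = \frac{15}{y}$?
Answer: $\frac{\sqrt{4942610000 + 6 \sqrt{2}}}{100} \approx 703.04$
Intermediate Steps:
$k = -6$ ($k = -3 - 3 = -6$)
$v{\left(j \right)} = 2 j$
$m{\left(K \right)} = \frac{15}{K^{\frac{5}{2}}}$ ($m{\left(K \right)} = \frac{15}{K K K} \sqrt{K} = \frac{15}{K^{2} K} \sqrt{K} = \frac{15}{K^{3}} \sqrt{K} = \frac{15}{K^{\frac{5}{2}}}$)
$\sqrt{m{\left(v{\left(25 \right)} \right)} + 494261} = \sqrt{\frac{15}{12500 \sqrt{2}} + 494261} = \sqrt{15 \frac{\sqrt{2}}{25000} + 494261} = \sqrt{\frac{3 \sqrt{2}}{5000} + 494261} = \sqrt{494261 + \frac{3 \sqrt{2}}{5000}}$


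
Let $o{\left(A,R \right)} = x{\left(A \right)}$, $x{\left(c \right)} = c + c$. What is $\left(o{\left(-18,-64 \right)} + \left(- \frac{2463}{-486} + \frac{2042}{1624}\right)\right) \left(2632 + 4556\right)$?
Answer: $- \frac{1169107235}{5481} \approx -2.133 \cdot 10^{5}$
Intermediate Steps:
$x{\left(c \right)} = 2 c$
$o{\left(A,R \right)} = 2 A$
$\left(o{\left(-18,-64 \right)} + \left(- \frac{2463}{-486} + \frac{2042}{1624}\right)\right) \left(2632 + 4556\right) = \left(2 \left(-18\right) + \left(- \frac{2463}{-486} + \frac{2042}{1624}\right)\right) \left(2632 + 4556\right) = \left(-36 + \left(\left(-2463\right) \left(- \frac{1}{486}\right) + 2042 \cdot \frac{1}{1624}\right)\right) 7188 = \left(-36 + \left(\frac{821}{162} + \frac{1021}{812}\right)\right) 7188 = \left(-36 + \frac{416027}{65772}\right) 7188 = \left(- \frac{1951765}{65772}\right) 7188 = - \frac{1169107235}{5481}$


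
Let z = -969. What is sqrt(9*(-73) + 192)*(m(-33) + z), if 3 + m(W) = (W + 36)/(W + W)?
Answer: -21385*I*sqrt(465)/22 ≈ -20961.0*I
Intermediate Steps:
m(W) = -3 + (36 + W)/(2*W) (m(W) = -3 + (W + 36)/(W + W) = -3 + (36 + W)/((2*W)) = -3 + (36 + W)*(1/(2*W)) = -3 + (36 + W)/(2*W))
sqrt(9*(-73) + 192)*(m(-33) + z) = sqrt(9*(-73) + 192)*((-5/2 + 18/(-33)) - 969) = sqrt(-657 + 192)*((-5/2 + 18*(-1/33)) - 969) = sqrt(-465)*((-5/2 - 6/11) - 969) = (I*sqrt(465))*(-67/22 - 969) = (I*sqrt(465))*(-21385/22) = -21385*I*sqrt(465)/22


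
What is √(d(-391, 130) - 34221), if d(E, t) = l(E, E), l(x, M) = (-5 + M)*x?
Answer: √120615 ≈ 347.30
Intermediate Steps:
l(x, M) = x*(-5 + M)
d(E, t) = E*(-5 + E)
√(d(-391, 130) - 34221) = √(-391*(-5 - 391) - 34221) = √(-391*(-396) - 34221) = √(154836 - 34221) = √120615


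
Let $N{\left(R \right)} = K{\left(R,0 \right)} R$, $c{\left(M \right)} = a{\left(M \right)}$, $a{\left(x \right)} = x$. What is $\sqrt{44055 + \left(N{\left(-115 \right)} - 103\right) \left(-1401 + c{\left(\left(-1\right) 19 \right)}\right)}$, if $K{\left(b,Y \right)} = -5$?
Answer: $i \sqrt{626185} \approx 791.32 i$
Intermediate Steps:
$c{\left(M \right)} = M$
$N{\left(R \right)} = - 5 R$
$\sqrt{44055 + \left(N{\left(-115 \right)} - 103\right) \left(-1401 + c{\left(\left(-1\right) 19 \right)}\right)} = \sqrt{44055 + \left(\left(-5\right) \left(-115\right) - 103\right) \left(-1401 - 19\right)} = \sqrt{44055 + \left(575 - 103\right) \left(-1401 - 19\right)} = \sqrt{44055 + 472 \left(-1420\right)} = \sqrt{44055 - 670240} = \sqrt{-626185} = i \sqrt{626185}$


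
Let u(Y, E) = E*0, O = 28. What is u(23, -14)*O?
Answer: 0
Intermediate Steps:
u(Y, E) = 0
u(23, -14)*O = 0*28 = 0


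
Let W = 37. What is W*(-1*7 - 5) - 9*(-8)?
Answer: -372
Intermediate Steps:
W*(-1*7 - 5) - 9*(-8) = 37*(-1*7 - 5) - 9*(-8) = 37*(-7 - 5) + 72 = 37*(-12) + 72 = -444 + 72 = -372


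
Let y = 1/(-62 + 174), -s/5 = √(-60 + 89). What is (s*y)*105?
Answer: -75*√29/16 ≈ -25.243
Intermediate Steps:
s = -5*√29 (s = -5*√(-60 + 89) = -5*√29 ≈ -26.926)
y = 1/112 ≈ 0.0089286
(s*y)*105 = (-5*√29*(1/112))*105 = -5*√29/112*105 = -75*√29/16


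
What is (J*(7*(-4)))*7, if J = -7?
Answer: 1372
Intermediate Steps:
(J*(7*(-4)))*7 = -49*(-4)*7 = -7*(-28)*7 = 196*7 = 1372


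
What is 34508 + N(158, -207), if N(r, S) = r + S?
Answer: 34459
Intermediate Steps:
N(r, S) = S + r
34508 + N(158, -207) = 34508 + (-207 + 158) = 34508 - 49 = 34459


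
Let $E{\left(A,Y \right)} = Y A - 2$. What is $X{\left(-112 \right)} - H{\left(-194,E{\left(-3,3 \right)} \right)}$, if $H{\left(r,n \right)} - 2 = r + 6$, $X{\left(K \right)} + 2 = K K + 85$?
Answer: $12813$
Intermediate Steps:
$E{\left(A,Y \right)} = -2 + A Y$ ($E{\left(A,Y \right)} = A Y - 2 = -2 + A Y$)
$X{\left(K \right)} = 83 + K^{2}$ ($X{\left(K \right)} = -2 + \left(K K + 85\right) = -2 + \left(K^{2} + 85\right) = -2 + \left(85 + K^{2}\right) = 83 + K^{2}$)
$H{\left(r,n \right)} = 8 + r$ ($H{\left(r,n \right)} = 2 + \left(r + 6\right) = 2 + \left(6 + r\right) = 8 + r$)
$X{\left(-112 \right)} - H{\left(-194,E{\left(-3,3 \right)} \right)} = \left(83 + \left(-112\right)^{2}\right) - \left(8 - 194\right) = \left(83 + 12544\right) - -186 = 12627 + 186 = 12813$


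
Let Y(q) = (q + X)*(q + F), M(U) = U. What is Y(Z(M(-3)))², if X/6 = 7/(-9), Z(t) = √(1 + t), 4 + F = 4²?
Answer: 29308/9 - 2552*I*√2/3 ≈ 3256.4 - 1203.0*I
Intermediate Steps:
F = 12 (F = -4 + 4² = -4 + 16 = 12)
X = -14/3 (X = 6*(7/(-9)) = 6*(7*(-⅑)) = 6*(-7/9) = -14/3 ≈ -4.6667)
Y(q) = (12 + q)*(-14/3 + q) (Y(q) = (q - 14/3)*(q + 12) = (-14/3 + q)*(12 + q) = (12 + q)*(-14/3 + q))
Y(Z(M(-3)))² = (-56 + (√(1 - 3))² + 22*√(1 - 3)/3)² = (-56 + (√(-2))² + 22*√(-2)/3)² = (-56 + (I*√2)² + 22*(I*√2)/3)² = (-56 - 2 + 22*I*√2/3)² = (-58 + 22*I*√2/3)²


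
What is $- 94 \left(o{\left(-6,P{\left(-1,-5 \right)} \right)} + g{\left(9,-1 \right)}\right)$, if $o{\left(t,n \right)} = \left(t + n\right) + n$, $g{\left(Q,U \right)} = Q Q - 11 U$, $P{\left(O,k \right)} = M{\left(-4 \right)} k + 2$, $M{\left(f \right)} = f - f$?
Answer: $-8460$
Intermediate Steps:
$M{\left(f \right)} = 0$
$P{\left(O,k \right)} = 2$ ($P{\left(O,k \right)} = 0 k + 2 = 0 + 2 = 2$)
$g{\left(Q,U \right)} = Q^{2} - 11 U$
$o{\left(t,n \right)} = t + 2 n$ ($o{\left(t,n \right)} = \left(n + t\right) + n = t + 2 n$)
$- 94 \left(o{\left(-6,P{\left(-1,-5 \right)} \right)} + g{\left(9,-1 \right)}\right) = - 94 \left(\left(-6 + 2 \cdot 2\right) - \left(-11 - 9^{2}\right)\right) = - 94 \left(\left(-6 + 4\right) + \left(81 + 11\right)\right) = - 94 \left(-2 + 92\right) = \left(-94\right) 90 = -8460$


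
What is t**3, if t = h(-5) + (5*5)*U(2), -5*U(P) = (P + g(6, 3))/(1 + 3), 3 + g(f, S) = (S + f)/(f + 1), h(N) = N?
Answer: -421875/2744 ≈ -153.74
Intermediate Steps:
g(f, S) = -3 + (S + f)/(1 + f) (g(f, S) = -3 + (S + f)/(f + 1) = -3 + (S + f)/(1 + f))
U(P) = 3/35 - P/20 (U(P) = -(P + (-3 + 3 - 2*6)/(1 + 6))/(5*(1 + 3)) = -(P + (-3 + 3 - 12)/7)/(5*4) = -(P + (1/7)*(-12))/(5*4) = -(P - 12/7)/(5*4) = -(-12/7 + P)/(5*4) = -(-3/7 + P/4)/5 = 3/35 - P/20)
t = -75/14 (t = -5 + (5*5)*(3/35 - 1/20*2) = -5 + 25*(3/35 - 1/10) = -5 + 25*(-1/70) = -5 - 5/14 = -75/14 ≈ -5.3571)
t**3 = (-75/14)**3 = -421875/2744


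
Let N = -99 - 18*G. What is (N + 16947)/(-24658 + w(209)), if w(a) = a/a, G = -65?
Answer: -6006/8219 ≈ -0.73075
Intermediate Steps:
N = 1071 (N = -99 - 18*(-65) = -99 + 1170 = 1071)
w(a) = 1
(N + 16947)/(-24658 + w(209)) = (1071 + 16947)/(-24658 + 1) = 18018/(-24657) = 18018*(-1/24657) = -6006/8219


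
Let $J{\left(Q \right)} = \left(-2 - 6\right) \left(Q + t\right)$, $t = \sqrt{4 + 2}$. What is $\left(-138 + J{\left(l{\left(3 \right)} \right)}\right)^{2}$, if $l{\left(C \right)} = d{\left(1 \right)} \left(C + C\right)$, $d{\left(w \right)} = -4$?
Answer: $3300 - 864 \sqrt{6} \approx 1183.6$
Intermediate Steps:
$t = \sqrt{6} \approx 2.4495$
$l{\left(C \right)} = - 8 C$ ($l{\left(C \right)} = - 4 \left(C + C\right) = - 4 \cdot 2 C = - 8 C$)
$J{\left(Q \right)} = - 8 Q - 8 \sqrt{6}$ ($J{\left(Q \right)} = \left(-2 - 6\right) \left(Q + \sqrt{6}\right) = - 8 \left(Q + \sqrt{6}\right) = - 8 Q - 8 \sqrt{6}$)
$\left(-138 + J{\left(l{\left(3 \right)} \right)}\right)^{2} = \left(-138 - \left(8 \sqrt{6} + 8 \left(-8\right) 3\right)\right)^{2} = \left(-138 - \left(-192 + 8 \sqrt{6}\right)\right)^{2} = \left(-138 + \left(192 - 8 \sqrt{6}\right)\right)^{2} = \left(54 - 8 \sqrt{6}\right)^{2}$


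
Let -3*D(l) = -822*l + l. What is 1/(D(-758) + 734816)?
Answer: 3/1582130 ≈ 1.8962e-6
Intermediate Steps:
D(l) = 821*l/3 (D(l) = -(-822*l + l)/3 = -(-821)*l/3 = 821*l/3)
1/(D(-758) + 734816) = 1/((821/3)*(-758) + 734816) = 1/(-622318/3 + 734816) = 1/(1582130/3) = 3/1582130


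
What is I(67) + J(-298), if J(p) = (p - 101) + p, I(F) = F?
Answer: -630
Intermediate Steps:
J(p) = -101 + 2*p (J(p) = (-101 + p) + p = -101 + 2*p)
I(67) + J(-298) = 67 + (-101 + 2*(-298)) = 67 + (-101 - 596) = 67 - 697 = -630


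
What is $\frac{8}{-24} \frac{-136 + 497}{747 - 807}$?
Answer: $\frac{361}{180} \approx 2.0056$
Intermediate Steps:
$\frac{8}{-24} \frac{-136 + 497}{747 - 807} = 8 \left(- \frac{1}{24}\right) \frac{361}{-60} = - \frac{361 \left(- \frac{1}{60}\right)}{3} = \left(- \frac{1}{3}\right) \left(- \frac{361}{60}\right) = \frac{361}{180}$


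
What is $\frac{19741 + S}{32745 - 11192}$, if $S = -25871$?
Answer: $- \frac{6130}{21553} \approx -0.28442$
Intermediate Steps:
$\frac{19741 + S}{32745 - 11192} = \frac{19741 - 25871}{32745 - 11192} = - \frac{6130}{21553}$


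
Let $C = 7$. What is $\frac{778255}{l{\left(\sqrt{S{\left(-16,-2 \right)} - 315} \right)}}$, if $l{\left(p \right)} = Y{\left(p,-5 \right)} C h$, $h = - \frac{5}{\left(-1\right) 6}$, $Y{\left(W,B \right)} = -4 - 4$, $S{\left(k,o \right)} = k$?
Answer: $- \frac{466953}{28} \approx -16677.0$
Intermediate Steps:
$Y{\left(W,B \right)} = -8$
$h = \frac{5}{6}$ ($h = - \frac{5}{-6} = \left(-5\right) \left(- \frac{1}{6}\right) = \frac{5}{6} \approx 0.83333$)
$l{\left(p \right)} = - \frac{140}{3}$ ($l{\left(p \right)} = \left(-8\right) 7 \cdot \frac{5}{6} = \left(-56\right) \frac{5}{6} = - \frac{140}{3}$)
$\frac{778255}{l{\left(\sqrt{S{\left(-16,-2 \right)} - 315} \right)}} = \frac{778255}{- \frac{140}{3}} = 778255 \left(- \frac{3}{140}\right) = - \frac{466953}{28}$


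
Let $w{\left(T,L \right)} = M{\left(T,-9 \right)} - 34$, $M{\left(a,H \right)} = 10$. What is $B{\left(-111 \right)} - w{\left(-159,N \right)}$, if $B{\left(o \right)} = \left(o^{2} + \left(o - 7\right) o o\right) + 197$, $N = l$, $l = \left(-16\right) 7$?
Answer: $-1441336$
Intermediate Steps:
$l = -112$
$N = -112$
$B{\left(o \right)} = 197 + o^{2} + o^{2} \left(-7 + o\right)$ ($B{\left(o \right)} = \left(o^{2} + \left(-7 + o\right) o o\right) + 197 = \left(o^{2} + o \left(-7 + o\right) o\right) + 197 = \left(o^{2} + o^{2} \left(-7 + o\right)\right) + 197 = 197 + o^{2} + o^{2} \left(-7 + o\right)$)
$w{\left(T,L \right)} = -24$ ($w{\left(T,L \right)} = 10 - 34 = -24$)
$B{\left(-111 \right)} - w{\left(-159,N \right)} = \left(197 + \left(-111\right)^{3} - 6 \left(-111\right)^{2}\right) - -24 = \left(197 - 1367631 - 73926\right) + 24 = -1441360 + 24 = -1441336$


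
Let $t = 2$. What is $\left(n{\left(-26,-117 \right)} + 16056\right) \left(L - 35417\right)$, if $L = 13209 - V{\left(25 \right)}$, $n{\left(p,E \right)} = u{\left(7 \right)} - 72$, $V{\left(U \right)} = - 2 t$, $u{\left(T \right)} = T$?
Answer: $-355064164$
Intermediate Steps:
$V{\left(U \right)} = -4$ ($V{\left(U \right)} = \left(-2\right) 2 = -4$)
$n{\left(p,E \right)} = -65$ ($n{\left(p,E \right)} = 7 - 72 = -65$)
$L = 13213$ ($L = 13209 - -4 = 13209 + 4 = 13213$)
$\left(n{\left(-26,-117 \right)} + 16056\right) \left(L - 35417\right) = \left(-65 + 16056\right) \left(13213 - 35417\right) = 15991 \left(-22204\right) = -355064164$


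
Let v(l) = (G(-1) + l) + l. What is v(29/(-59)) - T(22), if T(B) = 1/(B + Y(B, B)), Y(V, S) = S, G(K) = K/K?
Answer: -15/2596 ≈ -0.0057781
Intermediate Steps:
G(K) = 1
v(l) = 1 + 2*l (v(l) = (1 + l) + l = 1 + 2*l)
T(B) = 1/(2*B) (T(B) = 1/(B + B) = 1/(2*B))
v(29/(-59)) - T(22) = (1 + 2*(29/(-59))) - 1/(2*22) = (1 + 2*(29*(-1/59))) - 1/(2*22) = (1 + 2*(-29/59)) - 1*1/44 = (1 - 58/59) - 1/44 = 1/59 - 1/44 = -15/2596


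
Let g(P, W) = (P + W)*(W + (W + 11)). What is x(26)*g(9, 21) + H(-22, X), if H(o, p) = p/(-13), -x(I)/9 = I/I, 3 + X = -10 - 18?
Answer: -185999/13 ≈ -14308.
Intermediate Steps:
X = -31 (X = -3 + (-10 - 18) = -3 - 28 = -31)
x(I) = -9 (x(I) = -9*I/I = -9*1 = -9)
H(o, p) = -p/13 (H(o, p) = p*(-1/13) = -p/13)
g(P, W) = (11 + 2*W)*(P + W) (g(P, W) = (P + W)*(W + (11 + W)) = (P + W)*(11 + 2*W) = (11 + 2*W)*(P + W))
x(26)*g(9, 21) + H(-22, X) = -9*(2*21**2 + 11*9 + 11*21 + 2*9*21) - 1/13*(-31) = -9*(2*441 + 99 + 231 + 378) + 31/13 = -9*(882 + 99 + 231 + 378) + 31/13 = -9*1590 + 31/13 = -14310 + 31/13 = -185999/13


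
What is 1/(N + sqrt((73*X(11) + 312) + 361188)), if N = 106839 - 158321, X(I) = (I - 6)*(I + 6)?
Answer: -51482/2650028619 - sqrt(367705)/2650028619 ≈ -1.9656e-5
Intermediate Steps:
X(I) = (-6 + I)*(6 + I)
N = -51482
1/(N + sqrt((73*X(11) + 312) + 361188)) = 1/(-51482 + sqrt((73*(-36 + 11**2) + 312) + 361188)) = 1/(-51482 + sqrt((73*(-36 + 121) + 312) + 361188)) = 1/(-51482 + sqrt((73*85 + 312) + 361188)) = 1/(-51482 + sqrt((6205 + 312) + 361188)) = 1/(-51482 + sqrt(6517 + 361188)) = 1/(-51482 + sqrt(367705))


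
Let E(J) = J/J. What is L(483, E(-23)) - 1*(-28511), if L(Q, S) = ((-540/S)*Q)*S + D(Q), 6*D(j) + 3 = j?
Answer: -232229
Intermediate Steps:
D(j) = -1/2 + j/6
E(J) = 1
L(Q, S) = -1/2 - 3239*Q/6 (L(Q, S) = ((-540/S)*Q)*S + (-1/2 + Q/6) = (-540*Q/S)*S + (-1/2 + Q/6) = -540*Q + (-1/2 + Q/6) = -1/2 - 3239*Q/6)
L(483, E(-23)) - 1*(-28511) = (-1/2 - 3239/6*483) - 1*(-28511) = (-1/2 - 521479/2) + 28511 = -260740 + 28511 = -232229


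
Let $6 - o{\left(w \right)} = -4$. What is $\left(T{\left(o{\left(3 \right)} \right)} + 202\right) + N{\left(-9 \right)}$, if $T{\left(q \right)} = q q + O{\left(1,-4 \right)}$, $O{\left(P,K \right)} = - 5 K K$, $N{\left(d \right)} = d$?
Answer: $213$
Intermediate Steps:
$O{\left(P,K \right)} = - 5 K^{2}$
$o{\left(w \right)} = 10$ ($o{\left(w \right)} = 6 - -4 = 6 + 4 = 10$)
$T{\left(q \right)} = -80 + q^{2}$ ($T{\left(q \right)} = q q - 5 \left(-4\right)^{2} = q^{2} - 80 = -80 + q^{2}$)
$\left(T{\left(o{\left(3 \right)} \right)} + 202\right) + N{\left(-9 \right)} = \left(\left(-80 + 10^{2}\right) + 202\right) - 9 = \left(\left(-80 + 100\right) + 202\right) - 9 = \left(20 + 202\right) - 9 = 222 - 9 = 213$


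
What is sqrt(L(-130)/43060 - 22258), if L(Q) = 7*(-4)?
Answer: I*sqrt(2579373413405)/10765 ≈ 149.19*I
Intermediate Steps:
L(Q) = -28
sqrt(L(-130)/43060 - 22258) = sqrt(-28/43060 - 22258) = sqrt(-28*1/43060 - 22258) = sqrt(-7/10765 - 22258) = sqrt(-239607377/10765) = I*sqrt(2579373413405)/10765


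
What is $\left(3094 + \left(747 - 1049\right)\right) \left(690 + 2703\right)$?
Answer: $9473256$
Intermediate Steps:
$\left(3094 + \left(747 - 1049\right)\right) \left(690 + 2703\right) = \left(3094 - 302\right) 3393 = 2792 \cdot 3393 = 9473256$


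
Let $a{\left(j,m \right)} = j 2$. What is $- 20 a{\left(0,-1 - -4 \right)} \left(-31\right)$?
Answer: $0$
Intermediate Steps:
$a{\left(j,m \right)} = 2 j$
$- 20 a{\left(0,-1 - -4 \right)} \left(-31\right) = - 20 \cdot 2 \cdot 0 \left(-31\right) = \left(-20\right) 0 \left(-31\right) = 0 \left(-31\right) = 0$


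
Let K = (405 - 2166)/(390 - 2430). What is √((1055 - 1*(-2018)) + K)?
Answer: √355338590/340 ≈ 55.442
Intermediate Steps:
K = 587/680 (K = -1761/(-2040) = -1761*(-1/2040) = 587/680 ≈ 0.86324)
√((1055 - 1*(-2018)) + K) = √((1055 - 1*(-2018)) + 587/680) = √((1055 + 2018) + 587/680) = √(3073 + 587/680) = √(2090227/680) = √355338590/340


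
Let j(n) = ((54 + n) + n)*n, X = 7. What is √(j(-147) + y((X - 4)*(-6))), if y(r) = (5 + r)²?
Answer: √35449 ≈ 188.28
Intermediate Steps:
j(n) = n*(54 + 2*n) (j(n) = (54 + 2*n)*n = n*(54 + 2*n))
√(j(-147) + y((X - 4)*(-6))) = √(2*(-147)*(27 - 147) + (5 + (7 - 4)*(-6))²) = √(2*(-147)*(-120) + (5 + 3*(-6))²) = √(35280 + (5 - 18)²) = √(35280 + (-13)²) = √(35280 + 169) = √35449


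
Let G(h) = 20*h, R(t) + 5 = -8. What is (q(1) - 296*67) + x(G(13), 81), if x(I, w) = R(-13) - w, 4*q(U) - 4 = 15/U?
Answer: -79685/4 ≈ -19921.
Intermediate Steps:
R(t) = -13 (R(t) = -5 - 8 = -13)
q(U) = 1 + 15/(4*U) (q(U) = 1 + (15/U)/4 = 1 + 15/(4*U))
x(I, w) = -13 - w
(q(1) - 296*67) + x(G(13), 81) = ((15/4 + 1)/1 - 296*67) + (-13 - 1*81) = (1*(19/4) - 19832) + (-13 - 81) = (19/4 - 19832) - 94 = -79309/4 - 94 = -79685/4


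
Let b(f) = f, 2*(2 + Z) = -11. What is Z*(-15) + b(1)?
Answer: 227/2 ≈ 113.50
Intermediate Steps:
Z = -15/2 (Z = -2 + (½)*(-11) = -2 - 11/2 = -15/2 ≈ -7.5000)
Z*(-15) + b(1) = -15/2*(-15) + 1 = 225/2 + 1 = 227/2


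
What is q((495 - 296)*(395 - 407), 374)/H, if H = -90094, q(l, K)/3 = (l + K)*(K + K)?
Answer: 2259708/45047 ≈ 50.163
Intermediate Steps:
q(l, K) = 6*K*(K + l) (q(l, K) = 3*((l + K)*(K + K)) = 3*((K + l)*(2*K)) = 3*(2*K*(K + l)) = 6*K*(K + l))
q((495 - 296)*(395 - 407), 374)/H = (6*374*(374 + (495 - 296)*(395 - 407)))/(-90094) = (6*374*(374 + 199*(-12)))*(-1/90094) = (6*374*(374 - 2388))*(-1/90094) = (6*374*(-2014))*(-1/90094) = -4519416*(-1/90094) = 2259708/45047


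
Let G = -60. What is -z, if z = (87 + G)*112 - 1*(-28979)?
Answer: -32003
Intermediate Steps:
z = 32003 (z = (87 - 60)*112 - 1*(-28979) = 27*112 + 28979 = 3024 + 28979 = 32003)
-z = -1*32003 = -32003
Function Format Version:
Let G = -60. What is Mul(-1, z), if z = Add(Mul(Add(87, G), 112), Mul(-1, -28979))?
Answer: -32003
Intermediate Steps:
z = 32003 (z = Add(Mul(Add(87, -60), 112), Mul(-1, -28979)) = Add(Mul(27, 112), 28979) = Add(3024, 28979) = 32003)
Mul(-1, z) = Mul(-1, 32003) = -32003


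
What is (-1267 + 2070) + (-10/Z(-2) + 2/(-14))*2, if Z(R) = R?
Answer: 5689/7 ≈ 812.71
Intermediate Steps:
(-1267 + 2070) + (-10/Z(-2) + 2/(-14))*2 = (-1267 + 2070) + (-10/(-2) + 2/(-14))*2 = 803 + (-10*(-½) + 2*(-1/14))*2 = 803 + (5 - ⅐)*2 = 803 + (34/7)*2 = 803 + 68/7 = 5689/7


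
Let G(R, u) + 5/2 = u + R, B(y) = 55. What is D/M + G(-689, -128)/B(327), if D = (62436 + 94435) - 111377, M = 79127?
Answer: -11334983/791270 ≈ -14.325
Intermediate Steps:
G(R, u) = -5/2 + R + u (G(R, u) = -5/2 + (u + R) = -5/2 + (R + u) = -5/2 + R + u)
D = 45494 (D = 156871 - 111377 = 45494)
D/M + G(-689, -128)/B(327) = 45494/79127 + (-5/2 - 689 - 128)/55 = 45494*(1/79127) - 1639/2*1/55 = 45494/79127 - 149/10 = -11334983/791270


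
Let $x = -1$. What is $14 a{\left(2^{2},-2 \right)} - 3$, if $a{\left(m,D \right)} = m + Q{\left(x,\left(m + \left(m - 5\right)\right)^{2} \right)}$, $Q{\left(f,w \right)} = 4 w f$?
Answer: $-451$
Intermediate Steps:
$Q{\left(f,w \right)} = 4 f w$
$a{\left(m,D \right)} = m - 4 \left(-5 + 2 m\right)^{2}$ ($a{\left(m,D \right)} = m + 4 \left(-1\right) \left(m + \left(m - 5\right)\right)^{2} = m + 4 \left(-1\right) \left(m + \left(-5 + m\right)\right)^{2} = m + 4 \left(-1\right) \left(-5 + 2 m\right)^{2} = m - 4 \left(-5 + 2 m\right)^{2}$)
$14 a{\left(2^{2},-2 \right)} - 3 = 14 \left(2^{2} - 4 \left(-5 + 2 \cdot 2^{2}\right)^{2}\right) - 3 = 14 \left(4 - 4 \left(-5 + 2 \cdot 4\right)^{2}\right) - 3 = 14 \left(4 - 4 \left(-5 + 8\right)^{2}\right) - 3 = 14 \left(4 - 4 \cdot 3^{2}\right) - 3 = 14 \left(4 - 36\right) - 3 = 14 \left(-32\right) - 3 = -448 - 3 = -451$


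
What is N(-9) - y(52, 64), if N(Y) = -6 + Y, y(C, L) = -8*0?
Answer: -15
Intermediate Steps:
y(C, L) = 0
N(-9) - y(52, 64) = (-6 - 9) - 1*0 = -15 + 0 = -15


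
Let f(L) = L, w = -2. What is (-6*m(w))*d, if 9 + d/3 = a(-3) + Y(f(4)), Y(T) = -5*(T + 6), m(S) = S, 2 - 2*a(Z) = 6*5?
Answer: -2628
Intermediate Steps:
a(Z) = -14 (a(Z) = 1 - 3*5 = 1 - 1/2*30 = 1 - 15 = -14)
Y(T) = -30 - 5*T (Y(T) = -5*(6 + T) = -30 - 5*T)
d = -219 (d = -27 + 3*(-14 + (-30 - 5*4)) = -27 + 3*(-14 + (-30 - 20)) = -27 + 3*(-14 - 50) = -27 + 3*(-64) = -27 - 192 = -219)
(-6*m(w))*d = -6*(-2)*(-219) = 12*(-219) = -2628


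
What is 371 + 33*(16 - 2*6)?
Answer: 503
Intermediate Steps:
371 + 33*(16 - 2*6) = 371 + 33*(16 - 12) = 371 + 33*4 = 371 + 132 = 503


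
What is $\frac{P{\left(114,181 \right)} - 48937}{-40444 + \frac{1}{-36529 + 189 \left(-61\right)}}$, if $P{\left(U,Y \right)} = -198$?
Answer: $\frac{2361329830}{1943657753} \approx 1.2149$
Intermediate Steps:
$\frac{P{\left(114,181 \right)} - 48937}{-40444 + \frac{1}{-36529 + 189 \left(-61\right)}} = \frac{-198 - 48937}{-40444 + \frac{1}{-36529 + 189 \left(-61\right)}} = - \frac{49135}{-40444 + \frac{1}{-36529 - 11529}} = - \frac{49135}{-40444 + \frac{1}{-48058}} = - \frac{49135}{-40444 - \frac{1}{48058}} = - \frac{49135}{- \frac{1943657753}{48058}} = \left(-49135\right) \left(- \frac{48058}{1943657753}\right) = \frac{2361329830}{1943657753}$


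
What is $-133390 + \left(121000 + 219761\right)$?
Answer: $207371$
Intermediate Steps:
$-133390 + \left(121000 + 219761\right) = -133390 + 340761 = 207371$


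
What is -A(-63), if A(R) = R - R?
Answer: 0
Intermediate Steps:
A(R) = 0
-A(-63) = -1*0 = 0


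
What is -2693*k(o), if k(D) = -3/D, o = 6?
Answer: 2693/2 ≈ 1346.5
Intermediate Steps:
-2693*k(o) = -(-8079)/6 = -2693*(-½) = 2693/2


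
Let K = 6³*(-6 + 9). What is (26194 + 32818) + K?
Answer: 59660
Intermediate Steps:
K = 648 (K = 216*3 = 648)
(26194 + 32818) + K = (26194 + 32818) + 648 = 59012 + 648 = 59660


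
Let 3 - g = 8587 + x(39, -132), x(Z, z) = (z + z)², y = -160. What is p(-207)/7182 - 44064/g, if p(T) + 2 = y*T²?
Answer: -252048329/264195 ≈ -954.02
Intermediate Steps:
x(Z, z) = 4*z² (x(Z, z) = (2*z)² = 4*z²)
p(T) = -2 - 160*T²
g = -78280 (g = 3 - (8587 + 4*(-132)²) = 3 - (8587 + 4*17424) = 3 - (8587 + 69696) = 3 - 1*78283 = 3 - 78283 = -78280)
p(-207)/7182 - 44064/g = (-2 - 160*(-207)²)/7182 - 44064/(-78280) = (-2 - 160*42849)*(1/7182) - 44064*(-1/78280) = (-2 - 6855840)*(1/7182) + 5508/9785 = -6855842*1/7182 + 5508/9785 = -489703/513 + 5508/9785 = -252048329/264195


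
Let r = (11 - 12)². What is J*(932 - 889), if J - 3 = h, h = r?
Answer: 172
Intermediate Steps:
r = 1 (r = (-1)² = 1)
h = 1
J = 4 (J = 3 + 1 = 4)
J*(932 - 889) = 4*(932 - 889) = 4*43 = 172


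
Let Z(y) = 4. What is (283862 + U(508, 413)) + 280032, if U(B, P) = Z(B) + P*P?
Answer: 734467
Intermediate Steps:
U(B, P) = 4 + P**2 (U(B, P) = 4 + P*P = 4 + P**2)
(283862 + U(508, 413)) + 280032 = (283862 + (4 + 413**2)) + 280032 = (283862 + (4 + 170569)) + 280032 = (283862 + 170573) + 280032 = 454435 + 280032 = 734467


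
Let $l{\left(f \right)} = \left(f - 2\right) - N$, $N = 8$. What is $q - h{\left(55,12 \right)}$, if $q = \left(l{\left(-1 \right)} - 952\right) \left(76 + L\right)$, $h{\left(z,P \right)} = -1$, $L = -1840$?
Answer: $1698733$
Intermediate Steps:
$l{\left(f \right)} = -10 + f$ ($l{\left(f \right)} = \left(f - 2\right) - 8 = \left(-2 + f\right) - 8 = -10 + f$)
$q = 1698732$ ($q = \left(\left(-10 - 1\right) - 952\right) \left(76 - 1840\right) = \left(-11 - 952\right) \left(-1764\right) = \left(-963\right) \left(-1764\right) = 1698732$)
$q - h{\left(55,12 \right)} = 1698732 - -1 = 1698732 + 1 = 1698733$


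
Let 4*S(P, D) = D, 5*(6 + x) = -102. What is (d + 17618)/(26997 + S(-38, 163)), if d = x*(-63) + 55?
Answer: 10452/14615 ≈ 0.71516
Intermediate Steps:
x = -132/5 (x = -6 + (1/5)*(-102) = -6 - 102/5 = -132/5 ≈ -26.400)
S(P, D) = D/4
d = 8591/5 (d = -132/5*(-63) + 55 = 8316/5 + 55 = 8591/5 ≈ 1718.2)
(d + 17618)/(26997 + S(-38, 163)) = (8591/5 + 17618)/(26997 + (1/4)*163) = 96681/(5*(26997 + 163/4)) = 96681/(5*(108151/4)) = (96681/5)*(4/108151) = 10452/14615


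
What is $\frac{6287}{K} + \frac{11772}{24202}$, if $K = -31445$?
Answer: $\frac{109006283}{380515945} \approx 0.28647$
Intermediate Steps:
$\frac{6287}{K} + \frac{11772}{24202} = \frac{6287}{-31445} + \frac{11772}{24202} = 6287 \left(- \frac{1}{31445}\right) + 11772 \cdot \frac{1}{24202} = - \frac{6287}{31445} + \frac{5886}{12101} = \frac{109006283}{380515945}$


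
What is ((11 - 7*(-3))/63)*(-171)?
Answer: -608/7 ≈ -86.857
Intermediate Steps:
((11 - 7*(-3))/63)*(-171) = ((11 - 1*(-21))*(1/63))*(-171) = ((11 + 21)*(1/63))*(-171) = (32*(1/63))*(-171) = (32/63)*(-171) = -608/7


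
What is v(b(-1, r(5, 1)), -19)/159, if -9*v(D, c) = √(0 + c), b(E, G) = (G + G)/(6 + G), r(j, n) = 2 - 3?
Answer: -I*√19/1431 ≈ -0.0030461*I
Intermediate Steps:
r(j, n) = -1
b(E, G) = 2*G/(6 + G) (b(E, G) = (2*G)/(6 + G) = 2*G/(6 + G))
v(D, c) = -√c/9 (v(D, c) = -√(0 + c)/9 = -√c/9)
v(b(-1, r(5, 1)), -19)/159 = -I*√19/9/159 = -I*√19/9*(1/159) = -I*√19/1431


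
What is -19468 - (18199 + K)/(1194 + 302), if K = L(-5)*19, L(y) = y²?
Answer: -14571401/748 ≈ -19480.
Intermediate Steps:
K = 475 (K = (-5)²*19 = 25*19 = 475)
-19468 - (18199 + K)/(1194 + 302) = -19468 - (18199 + 475)/(1194 + 302) = -19468 - 18674/1496 = -19468 - 1*9337/748 = -19468 - 9337/748 = -14571401/748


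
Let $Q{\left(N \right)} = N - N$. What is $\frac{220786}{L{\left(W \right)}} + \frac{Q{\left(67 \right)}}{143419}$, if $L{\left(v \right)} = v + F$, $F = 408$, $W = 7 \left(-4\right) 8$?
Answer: $\frac{110393}{92} \approx 1199.9$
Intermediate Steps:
$Q{\left(N \right)} = 0$
$W = -224$ ($W = \left(-28\right) 8 = -224$)
$L{\left(v \right)} = 408 + v$ ($L{\left(v \right)} = v + 408 = 408 + v$)
$\frac{220786}{L{\left(W \right)}} + \frac{Q{\left(67 \right)}}{143419} = \frac{220786}{408 - 224} + \frac{0}{143419} = \frac{220786}{184} + 0 \cdot \frac{1}{143419} = 220786 \cdot \frac{1}{184} + 0 = \frac{110393}{92} + 0 = \frac{110393}{92}$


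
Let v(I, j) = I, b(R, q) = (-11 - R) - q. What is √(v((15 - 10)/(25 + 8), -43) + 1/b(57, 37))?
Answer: 2*√47355/1155 ≈ 0.37682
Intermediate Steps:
b(R, q) = -11 - R - q
√(v((15 - 10)/(25 + 8), -43) + 1/b(57, 37)) = √((15 - 10)/(25 + 8) + 1/(-11 - 1*57 - 1*37)) = √(5/33 + 1/(-11 - 57 - 37)) = √(5*(1/33) + 1/(-105)) = √(5/33 - 1/105) = √(164/1155) = 2*√47355/1155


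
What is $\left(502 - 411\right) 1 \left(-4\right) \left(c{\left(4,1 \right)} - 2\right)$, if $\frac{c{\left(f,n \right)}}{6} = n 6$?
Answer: $-12376$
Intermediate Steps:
$c{\left(f,n \right)} = 36 n$ ($c{\left(f,n \right)} = 6 n 6 = 6 \cdot 6 n = 36 n$)
$\left(502 - 411\right) 1 \left(-4\right) \left(c{\left(4,1 \right)} - 2\right) = \left(502 - 411\right) 1 \left(-4\right) \left(36 \cdot 1 - 2\right) = 91 \left(- 4 \left(36 - 2\right)\right) = 91 \left(\left(-4\right) 34\right) = 91 \left(-136\right) = -12376$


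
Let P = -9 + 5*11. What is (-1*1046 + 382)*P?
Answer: -30544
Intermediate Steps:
P = 46 (P = -9 + 55 = 46)
(-1*1046 + 382)*P = (-1*1046 + 382)*46 = (-1046 + 382)*46 = -664*46 = -30544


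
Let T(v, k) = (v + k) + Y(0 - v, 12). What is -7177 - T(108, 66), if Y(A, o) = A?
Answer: -7243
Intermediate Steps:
T(v, k) = k (T(v, k) = (v + k) + (0 - v) = (k + v) - v = k)
-7177 - T(108, 66) = -7177 - 1*66 = -7177 - 66 = -7243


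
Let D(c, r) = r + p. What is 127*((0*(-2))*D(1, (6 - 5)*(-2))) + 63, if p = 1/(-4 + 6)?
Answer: 63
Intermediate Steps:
p = ½ (p = 1/2 = ½ ≈ 0.50000)
D(c, r) = ½ + r (D(c, r) = r + ½ = ½ + r)
127*((0*(-2))*D(1, (6 - 5)*(-2))) + 63 = 127*((0*(-2))*(½ + (6 - 5)*(-2))) + 63 = 127*(0*(½ + 1*(-2))) + 63 = 127*(0*(½ - 2)) + 63 = 127*(0*(-3/2)) + 63 = 127*0 + 63 = 0 + 63 = 63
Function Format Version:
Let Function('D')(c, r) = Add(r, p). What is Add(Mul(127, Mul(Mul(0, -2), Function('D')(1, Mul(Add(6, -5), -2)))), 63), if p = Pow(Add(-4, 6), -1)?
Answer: 63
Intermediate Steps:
p = Rational(1, 2) (p = Pow(2, -1) = Rational(1, 2) ≈ 0.50000)
Function('D')(c, r) = Add(Rational(1, 2), r) (Function('D')(c, r) = Add(r, Rational(1, 2)) = Add(Rational(1, 2), r))
Add(Mul(127, Mul(Mul(0, -2), Function('D')(1, Mul(Add(6, -5), -2)))), 63) = Add(Mul(127, Mul(Mul(0, -2), Add(Rational(1, 2), Mul(Add(6, -5), -2)))), 63) = Add(Mul(127, Mul(0, Add(Rational(1, 2), Mul(1, -2)))), 63) = Add(Mul(127, Mul(0, Add(Rational(1, 2), -2))), 63) = Add(Mul(127, Mul(0, Rational(-3, 2))), 63) = Add(Mul(127, 0), 63) = Add(0, 63) = 63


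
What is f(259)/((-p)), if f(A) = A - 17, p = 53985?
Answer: -242/53985 ≈ -0.0044827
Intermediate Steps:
f(A) = -17 + A
f(259)/((-p)) = (-17 + 259)/((-1*53985)) = 242/(-53985) = 242*(-1/53985) = -242/53985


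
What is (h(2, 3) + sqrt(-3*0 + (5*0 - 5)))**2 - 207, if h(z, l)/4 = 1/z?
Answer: -208 + 4*I*sqrt(5) ≈ -208.0 + 8.9443*I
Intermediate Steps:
h(z, l) = 4/z
(h(2, 3) + sqrt(-3*0 + (5*0 - 5)))**2 - 207 = (4/2 + sqrt(-3*0 + (5*0 - 5)))**2 - 207 = (4*(1/2) + sqrt(0 + (0 - 5)))**2 - 207 = (2 + sqrt(0 - 5))**2 - 207 = (2 + sqrt(-5))**2 - 207 = (2 + I*sqrt(5))**2 - 207 = -207 + (2 + I*sqrt(5))**2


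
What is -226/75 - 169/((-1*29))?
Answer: 6121/2175 ≈ 2.8143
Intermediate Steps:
-226/75 - 169/((-1*29)) = -226*1/75 - 169/(-29) = -226/75 - 169*(-1/29) = -226/75 + 169/29 = 6121/2175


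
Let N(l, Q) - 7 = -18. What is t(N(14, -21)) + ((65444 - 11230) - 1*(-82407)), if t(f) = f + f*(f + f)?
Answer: 136852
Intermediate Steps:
N(l, Q) = -11 (N(l, Q) = 7 - 18 = -11)
t(f) = f + 2*f**2 (t(f) = f + f*(2*f) = f + 2*f**2)
t(N(14, -21)) + ((65444 - 11230) - 1*(-82407)) = -11*(1 + 2*(-11)) + ((65444 - 11230) - 1*(-82407)) = -11*(1 - 22) + (54214 + 82407) = -11*(-21) + 136621 = 231 + 136621 = 136852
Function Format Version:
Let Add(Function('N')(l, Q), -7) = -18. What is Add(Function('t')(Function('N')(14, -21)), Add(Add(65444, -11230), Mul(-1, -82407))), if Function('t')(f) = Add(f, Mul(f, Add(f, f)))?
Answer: 136852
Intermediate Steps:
Function('N')(l, Q) = -11 (Function('N')(l, Q) = Add(7, -18) = -11)
Function('t')(f) = Add(f, Mul(2, Pow(f, 2))) (Function('t')(f) = Add(f, Mul(f, Mul(2, f))) = Add(f, Mul(2, Pow(f, 2))))
Add(Function('t')(Function('N')(14, -21)), Add(Add(65444, -11230), Mul(-1, -82407))) = Add(Mul(-11, Add(1, Mul(2, -11))), Add(Add(65444, -11230), Mul(-1, -82407))) = Add(Mul(-11, Add(1, -22)), Add(54214, 82407)) = Add(Mul(-11, -21), 136621) = Add(231, 136621) = 136852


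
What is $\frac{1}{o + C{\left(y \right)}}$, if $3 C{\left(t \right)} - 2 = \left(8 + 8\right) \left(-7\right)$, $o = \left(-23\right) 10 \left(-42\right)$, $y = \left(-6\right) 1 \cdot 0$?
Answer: $\frac{3}{28870} \approx 0.00010391$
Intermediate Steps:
$y = 0$ ($y = \left(-6\right) 0 = 0$)
$o = 9660$ ($o = \left(-230\right) \left(-42\right) = 9660$)
$C{\left(t \right)} = - \frac{110}{3}$ ($C{\left(t \right)} = \frac{2}{3} + \frac{\left(8 + 8\right) \left(-7\right)}{3} = \frac{2}{3} + \frac{16 \left(-7\right)}{3} = \frac{2}{3} + \frac{1}{3} \left(-112\right) = \frac{2}{3} - \frac{112}{3} = - \frac{110}{3}$)
$\frac{1}{o + C{\left(y \right)}} = \frac{1}{9660 - \frac{110}{3}} = \frac{1}{\frac{28870}{3}} = \frac{3}{28870}$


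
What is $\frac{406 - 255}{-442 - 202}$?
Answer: $- \frac{151}{644} \approx -0.23447$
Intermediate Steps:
$\frac{406 - 255}{-442 - 202} = \frac{151}{-644} = 151 \left(- \frac{1}{644}\right) = - \frac{151}{644}$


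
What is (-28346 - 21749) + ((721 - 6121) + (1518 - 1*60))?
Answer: -54037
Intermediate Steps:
(-28346 - 21749) + ((721 - 6121) + (1518 - 1*60)) = -50095 + (-5400 + (1518 - 60)) = -50095 + (-5400 + 1458) = -50095 - 3942 = -54037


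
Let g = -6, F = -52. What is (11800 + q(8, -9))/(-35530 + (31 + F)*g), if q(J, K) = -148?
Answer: -2913/8851 ≈ -0.32912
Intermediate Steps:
(11800 + q(8, -9))/(-35530 + (31 + F)*g) = (11800 - 148)/(-35530 + (31 - 52)*(-6)) = 11652/(-35530 - 21*(-6)) = 11652/(-35530 + 126) = 11652/(-35404) = 11652*(-1/35404) = -2913/8851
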